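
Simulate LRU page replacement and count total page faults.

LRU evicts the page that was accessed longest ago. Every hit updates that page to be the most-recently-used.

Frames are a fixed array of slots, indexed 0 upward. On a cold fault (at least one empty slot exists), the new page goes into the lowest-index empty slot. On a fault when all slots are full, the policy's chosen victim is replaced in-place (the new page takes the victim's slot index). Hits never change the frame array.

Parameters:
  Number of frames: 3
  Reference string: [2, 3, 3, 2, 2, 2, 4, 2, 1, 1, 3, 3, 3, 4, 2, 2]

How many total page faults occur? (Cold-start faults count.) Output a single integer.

Answer: 7

Derivation:
Step 0: ref 2 → FAULT, frames=[2,-,-]
Step 1: ref 3 → FAULT, frames=[2,3,-]
Step 2: ref 3 → HIT, frames=[2,3,-]
Step 3: ref 2 → HIT, frames=[2,3,-]
Step 4: ref 2 → HIT, frames=[2,3,-]
Step 5: ref 2 → HIT, frames=[2,3,-]
Step 6: ref 4 → FAULT, frames=[2,3,4]
Step 7: ref 2 → HIT, frames=[2,3,4]
Step 8: ref 1 → FAULT (evict 3), frames=[2,1,4]
Step 9: ref 1 → HIT, frames=[2,1,4]
Step 10: ref 3 → FAULT (evict 4), frames=[2,1,3]
Step 11: ref 3 → HIT, frames=[2,1,3]
Step 12: ref 3 → HIT, frames=[2,1,3]
Step 13: ref 4 → FAULT (evict 2), frames=[4,1,3]
Step 14: ref 2 → FAULT (evict 1), frames=[4,2,3]
Step 15: ref 2 → HIT, frames=[4,2,3]
Total faults: 7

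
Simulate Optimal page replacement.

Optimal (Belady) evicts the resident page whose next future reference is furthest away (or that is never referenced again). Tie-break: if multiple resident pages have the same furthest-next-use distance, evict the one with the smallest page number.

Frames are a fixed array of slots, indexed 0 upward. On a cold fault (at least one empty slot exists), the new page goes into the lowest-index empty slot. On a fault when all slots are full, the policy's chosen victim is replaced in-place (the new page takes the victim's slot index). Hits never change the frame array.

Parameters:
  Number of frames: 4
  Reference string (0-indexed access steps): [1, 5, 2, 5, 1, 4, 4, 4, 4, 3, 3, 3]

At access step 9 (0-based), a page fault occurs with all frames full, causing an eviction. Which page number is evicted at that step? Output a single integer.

Answer: 1

Derivation:
Step 0: ref 1 -> FAULT, frames=[1,-,-,-]
Step 1: ref 5 -> FAULT, frames=[1,5,-,-]
Step 2: ref 2 -> FAULT, frames=[1,5,2,-]
Step 3: ref 5 -> HIT, frames=[1,5,2,-]
Step 4: ref 1 -> HIT, frames=[1,5,2,-]
Step 5: ref 4 -> FAULT, frames=[1,5,2,4]
Step 6: ref 4 -> HIT, frames=[1,5,2,4]
Step 7: ref 4 -> HIT, frames=[1,5,2,4]
Step 8: ref 4 -> HIT, frames=[1,5,2,4]
Step 9: ref 3 -> FAULT, evict 1, frames=[3,5,2,4]
At step 9: evicted page 1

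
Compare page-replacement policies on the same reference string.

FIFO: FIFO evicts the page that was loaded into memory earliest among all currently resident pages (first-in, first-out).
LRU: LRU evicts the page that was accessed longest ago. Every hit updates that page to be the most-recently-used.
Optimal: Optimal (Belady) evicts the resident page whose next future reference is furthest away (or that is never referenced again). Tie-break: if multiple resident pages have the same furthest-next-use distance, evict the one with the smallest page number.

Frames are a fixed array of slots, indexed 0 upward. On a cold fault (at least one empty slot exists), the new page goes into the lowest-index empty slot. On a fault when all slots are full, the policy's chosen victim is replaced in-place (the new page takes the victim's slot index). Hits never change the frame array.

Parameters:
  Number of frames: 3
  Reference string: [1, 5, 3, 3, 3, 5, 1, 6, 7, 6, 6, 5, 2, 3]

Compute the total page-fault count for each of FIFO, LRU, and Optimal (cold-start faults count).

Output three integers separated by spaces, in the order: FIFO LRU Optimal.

--- FIFO ---
  step 0: ref 1 -> FAULT, frames=[1,-,-] (faults so far: 1)
  step 1: ref 5 -> FAULT, frames=[1,5,-] (faults so far: 2)
  step 2: ref 3 -> FAULT, frames=[1,5,3] (faults so far: 3)
  step 3: ref 3 -> HIT, frames=[1,5,3] (faults so far: 3)
  step 4: ref 3 -> HIT, frames=[1,5,3] (faults so far: 3)
  step 5: ref 5 -> HIT, frames=[1,5,3] (faults so far: 3)
  step 6: ref 1 -> HIT, frames=[1,5,3] (faults so far: 3)
  step 7: ref 6 -> FAULT, evict 1, frames=[6,5,3] (faults so far: 4)
  step 8: ref 7 -> FAULT, evict 5, frames=[6,7,3] (faults so far: 5)
  step 9: ref 6 -> HIT, frames=[6,7,3] (faults so far: 5)
  step 10: ref 6 -> HIT, frames=[6,7,3] (faults so far: 5)
  step 11: ref 5 -> FAULT, evict 3, frames=[6,7,5] (faults so far: 6)
  step 12: ref 2 -> FAULT, evict 6, frames=[2,7,5] (faults so far: 7)
  step 13: ref 3 -> FAULT, evict 7, frames=[2,3,5] (faults so far: 8)
  FIFO total faults: 8
--- LRU ---
  step 0: ref 1 -> FAULT, frames=[1,-,-] (faults so far: 1)
  step 1: ref 5 -> FAULT, frames=[1,5,-] (faults so far: 2)
  step 2: ref 3 -> FAULT, frames=[1,5,3] (faults so far: 3)
  step 3: ref 3 -> HIT, frames=[1,5,3] (faults so far: 3)
  step 4: ref 3 -> HIT, frames=[1,5,3] (faults so far: 3)
  step 5: ref 5 -> HIT, frames=[1,5,3] (faults so far: 3)
  step 6: ref 1 -> HIT, frames=[1,5,3] (faults so far: 3)
  step 7: ref 6 -> FAULT, evict 3, frames=[1,5,6] (faults so far: 4)
  step 8: ref 7 -> FAULT, evict 5, frames=[1,7,6] (faults so far: 5)
  step 9: ref 6 -> HIT, frames=[1,7,6] (faults so far: 5)
  step 10: ref 6 -> HIT, frames=[1,7,6] (faults so far: 5)
  step 11: ref 5 -> FAULT, evict 1, frames=[5,7,6] (faults so far: 6)
  step 12: ref 2 -> FAULT, evict 7, frames=[5,2,6] (faults so far: 7)
  step 13: ref 3 -> FAULT, evict 6, frames=[5,2,3] (faults so far: 8)
  LRU total faults: 8
--- Optimal ---
  step 0: ref 1 -> FAULT, frames=[1,-,-] (faults so far: 1)
  step 1: ref 5 -> FAULT, frames=[1,5,-] (faults so far: 2)
  step 2: ref 3 -> FAULT, frames=[1,5,3] (faults so far: 3)
  step 3: ref 3 -> HIT, frames=[1,5,3] (faults so far: 3)
  step 4: ref 3 -> HIT, frames=[1,5,3] (faults so far: 3)
  step 5: ref 5 -> HIT, frames=[1,5,3] (faults so far: 3)
  step 6: ref 1 -> HIT, frames=[1,5,3] (faults so far: 3)
  step 7: ref 6 -> FAULT, evict 1, frames=[6,5,3] (faults so far: 4)
  step 8: ref 7 -> FAULT, evict 3, frames=[6,5,7] (faults so far: 5)
  step 9: ref 6 -> HIT, frames=[6,5,7] (faults so far: 5)
  step 10: ref 6 -> HIT, frames=[6,5,7] (faults so far: 5)
  step 11: ref 5 -> HIT, frames=[6,5,7] (faults so far: 5)
  step 12: ref 2 -> FAULT, evict 5, frames=[6,2,7] (faults so far: 6)
  step 13: ref 3 -> FAULT, evict 2, frames=[6,3,7] (faults so far: 7)
  Optimal total faults: 7

Answer: 8 8 7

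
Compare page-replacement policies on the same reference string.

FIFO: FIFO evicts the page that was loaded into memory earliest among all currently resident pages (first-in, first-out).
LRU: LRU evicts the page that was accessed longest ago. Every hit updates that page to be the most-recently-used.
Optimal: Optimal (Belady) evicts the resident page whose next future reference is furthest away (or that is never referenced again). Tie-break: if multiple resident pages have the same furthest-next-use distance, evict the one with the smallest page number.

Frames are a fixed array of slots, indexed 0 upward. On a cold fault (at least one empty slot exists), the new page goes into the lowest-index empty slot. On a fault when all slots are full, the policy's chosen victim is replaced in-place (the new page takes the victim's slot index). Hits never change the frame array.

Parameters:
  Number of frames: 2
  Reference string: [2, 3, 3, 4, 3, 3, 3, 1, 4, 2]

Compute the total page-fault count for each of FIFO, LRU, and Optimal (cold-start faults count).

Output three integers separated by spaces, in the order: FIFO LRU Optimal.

Answer: 5 6 5

Derivation:
--- FIFO ---
  step 0: ref 2 -> FAULT, frames=[2,-] (faults so far: 1)
  step 1: ref 3 -> FAULT, frames=[2,3] (faults so far: 2)
  step 2: ref 3 -> HIT, frames=[2,3] (faults so far: 2)
  step 3: ref 4 -> FAULT, evict 2, frames=[4,3] (faults so far: 3)
  step 4: ref 3 -> HIT, frames=[4,3] (faults so far: 3)
  step 5: ref 3 -> HIT, frames=[4,3] (faults so far: 3)
  step 6: ref 3 -> HIT, frames=[4,3] (faults so far: 3)
  step 7: ref 1 -> FAULT, evict 3, frames=[4,1] (faults so far: 4)
  step 8: ref 4 -> HIT, frames=[4,1] (faults so far: 4)
  step 9: ref 2 -> FAULT, evict 4, frames=[2,1] (faults so far: 5)
  FIFO total faults: 5
--- LRU ---
  step 0: ref 2 -> FAULT, frames=[2,-] (faults so far: 1)
  step 1: ref 3 -> FAULT, frames=[2,3] (faults so far: 2)
  step 2: ref 3 -> HIT, frames=[2,3] (faults so far: 2)
  step 3: ref 4 -> FAULT, evict 2, frames=[4,3] (faults so far: 3)
  step 4: ref 3 -> HIT, frames=[4,3] (faults so far: 3)
  step 5: ref 3 -> HIT, frames=[4,3] (faults so far: 3)
  step 6: ref 3 -> HIT, frames=[4,3] (faults so far: 3)
  step 7: ref 1 -> FAULT, evict 4, frames=[1,3] (faults so far: 4)
  step 8: ref 4 -> FAULT, evict 3, frames=[1,4] (faults so far: 5)
  step 9: ref 2 -> FAULT, evict 1, frames=[2,4] (faults so far: 6)
  LRU total faults: 6
--- Optimal ---
  step 0: ref 2 -> FAULT, frames=[2,-] (faults so far: 1)
  step 1: ref 3 -> FAULT, frames=[2,3] (faults so far: 2)
  step 2: ref 3 -> HIT, frames=[2,3] (faults so far: 2)
  step 3: ref 4 -> FAULT, evict 2, frames=[4,3] (faults so far: 3)
  step 4: ref 3 -> HIT, frames=[4,3] (faults so far: 3)
  step 5: ref 3 -> HIT, frames=[4,3] (faults so far: 3)
  step 6: ref 3 -> HIT, frames=[4,3] (faults so far: 3)
  step 7: ref 1 -> FAULT, evict 3, frames=[4,1] (faults so far: 4)
  step 8: ref 4 -> HIT, frames=[4,1] (faults so far: 4)
  step 9: ref 2 -> FAULT, evict 1, frames=[4,2] (faults so far: 5)
  Optimal total faults: 5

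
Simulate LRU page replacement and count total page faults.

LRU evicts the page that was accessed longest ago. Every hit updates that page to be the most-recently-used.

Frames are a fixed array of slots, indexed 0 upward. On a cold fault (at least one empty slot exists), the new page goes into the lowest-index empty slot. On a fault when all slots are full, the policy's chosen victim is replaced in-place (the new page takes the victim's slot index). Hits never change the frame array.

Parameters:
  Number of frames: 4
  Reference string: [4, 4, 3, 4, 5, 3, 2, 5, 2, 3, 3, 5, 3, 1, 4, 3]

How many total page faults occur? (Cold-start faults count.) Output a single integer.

Answer: 6

Derivation:
Step 0: ref 4 → FAULT, frames=[4,-,-,-]
Step 1: ref 4 → HIT, frames=[4,-,-,-]
Step 2: ref 3 → FAULT, frames=[4,3,-,-]
Step 3: ref 4 → HIT, frames=[4,3,-,-]
Step 4: ref 5 → FAULT, frames=[4,3,5,-]
Step 5: ref 3 → HIT, frames=[4,3,5,-]
Step 6: ref 2 → FAULT, frames=[4,3,5,2]
Step 7: ref 5 → HIT, frames=[4,3,5,2]
Step 8: ref 2 → HIT, frames=[4,3,5,2]
Step 9: ref 3 → HIT, frames=[4,3,5,2]
Step 10: ref 3 → HIT, frames=[4,3,5,2]
Step 11: ref 5 → HIT, frames=[4,3,5,2]
Step 12: ref 3 → HIT, frames=[4,3,5,2]
Step 13: ref 1 → FAULT (evict 4), frames=[1,3,5,2]
Step 14: ref 4 → FAULT (evict 2), frames=[1,3,5,4]
Step 15: ref 3 → HIT, frames=[1,3,5,4]
Total faults: 6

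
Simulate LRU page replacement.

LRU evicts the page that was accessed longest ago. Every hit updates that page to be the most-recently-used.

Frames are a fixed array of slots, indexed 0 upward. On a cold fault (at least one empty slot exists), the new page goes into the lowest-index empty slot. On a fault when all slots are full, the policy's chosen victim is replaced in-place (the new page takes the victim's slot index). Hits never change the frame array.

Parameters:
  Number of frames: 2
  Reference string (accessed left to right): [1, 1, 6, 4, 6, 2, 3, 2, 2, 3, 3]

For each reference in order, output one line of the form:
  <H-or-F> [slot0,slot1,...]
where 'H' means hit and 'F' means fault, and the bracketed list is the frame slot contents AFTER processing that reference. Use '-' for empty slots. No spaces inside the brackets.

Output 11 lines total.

F [1,-]
H [1,-]
F [1,6]
F [4,6]
H [4,6]
F [2,6]
F [2,3]
H [2,3]
H [2,3]
H [2,3]
H [2,3]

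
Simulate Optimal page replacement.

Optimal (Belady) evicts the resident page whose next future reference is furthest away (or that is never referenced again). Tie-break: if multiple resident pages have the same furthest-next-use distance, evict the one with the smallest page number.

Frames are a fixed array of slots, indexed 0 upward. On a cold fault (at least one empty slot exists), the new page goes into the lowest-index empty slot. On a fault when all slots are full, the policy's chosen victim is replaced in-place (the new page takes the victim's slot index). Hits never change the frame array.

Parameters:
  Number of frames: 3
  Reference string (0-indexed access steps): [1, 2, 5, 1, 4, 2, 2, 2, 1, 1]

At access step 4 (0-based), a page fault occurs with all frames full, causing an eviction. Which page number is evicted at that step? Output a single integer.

Answer: 5

Derivation:
Step 0: ref 1 -> FAULT, frames=[1,-,-]
Step 1: ref 2 -> FAULT, frames=[1,2,-]
Step 2: ref 5 -> FAULT, frames=[1,2,5]
Step 3: ref 1 -> HIT, frames=[1,2,5]
Step 4: ref 4 -> FAULT, evict 5, frames=[1,2,4]
At step 4: evicted page 5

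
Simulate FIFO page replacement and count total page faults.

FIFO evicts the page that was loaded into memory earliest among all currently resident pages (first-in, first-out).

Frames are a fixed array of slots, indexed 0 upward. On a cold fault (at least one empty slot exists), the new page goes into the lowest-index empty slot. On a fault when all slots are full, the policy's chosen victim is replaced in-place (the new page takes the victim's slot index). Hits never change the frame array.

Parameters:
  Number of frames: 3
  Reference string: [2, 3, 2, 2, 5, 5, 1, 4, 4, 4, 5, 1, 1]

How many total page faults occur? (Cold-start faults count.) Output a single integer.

Step 0: ref 2 → FAULT, frames=[2,-,-]
Step 1: ref 3 → FAULT, frames=[2,3,-]
Step 2: ref 2 → HIT, frames=[2,3,-]
Step 3: ref 2 → HIT, frames=[2,3,-]
Step 4: ref 5 → FAULT, frames=[2,3,5]
Step 5: ref 5 → HIT, frames=[2,3,5]
Step 6: ref 1 → FAULT (evict 2), frames=[1,3,5]
Step 7: ref 4 → FAULT (evict 3), frames=[1,4,5]
Step 8: ref 4 → HIT, frames=[1,4,5]
Step 9: ref 4 → HIT, frames=[1,4,5]
Step 10: ref 5 → HIT, frames=[1,4,5]
Step 11: ref 1 → HIT, frames=[1,4,5]
Step 12: ref 1 → HIT, frames=[1,4,5]
Total faults: 5

Answer: 5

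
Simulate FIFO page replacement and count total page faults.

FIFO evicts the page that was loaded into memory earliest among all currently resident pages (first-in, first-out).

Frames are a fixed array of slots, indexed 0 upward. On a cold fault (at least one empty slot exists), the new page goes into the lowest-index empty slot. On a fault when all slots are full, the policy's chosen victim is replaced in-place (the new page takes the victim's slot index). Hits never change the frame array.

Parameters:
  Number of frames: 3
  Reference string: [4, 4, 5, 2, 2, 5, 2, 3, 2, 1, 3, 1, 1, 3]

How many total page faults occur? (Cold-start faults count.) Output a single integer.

Step 0: ref 4 → FAULT, frames=[4,-,-]
Step 1: ref 4 → HIT, frames=[4,-,-]
Step 2: ref 5 → FAULT, frames=[4,5,-]
Step 3: ref 2 → FAULT, frames=[4,5,2]
Step 4: ref 2 → HIT, frames=[4,5,2]
Step 5: ref 5 → HIT, frames=[4,5,2]
Step 6: ref 2 → HIT, frames=[4,5,2]
Step 7: ref 3 → FAULT (evict 4), frames=[3,5,2]
Step 8: ref 2 → HIT, frames=[3,5,2]
Step 9: ref 1 → FAULT (evict 5), frames=[3,1,2]
Step 10: ref 3 → HIT, frames=[3,1,2]
Step 11: ref 1 → HIT, frames=[3,1,2]
Step 12: ref 1 → HIT, frames=[3,1,2]
Step 13: ref 3 → HIT, frames=[3,1,2]
Total faults: 5

Answer: 5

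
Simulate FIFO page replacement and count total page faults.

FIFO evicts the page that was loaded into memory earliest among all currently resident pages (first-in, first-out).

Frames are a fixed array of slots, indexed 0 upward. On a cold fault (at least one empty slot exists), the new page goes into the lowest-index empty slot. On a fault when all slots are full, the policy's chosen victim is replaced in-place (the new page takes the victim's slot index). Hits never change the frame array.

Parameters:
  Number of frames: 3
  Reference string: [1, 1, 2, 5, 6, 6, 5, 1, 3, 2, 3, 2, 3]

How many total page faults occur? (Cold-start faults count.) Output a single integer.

Answer: 7

Derivation:
Step 0: ref 1 → FAULT, frames=[1,-,-]
Step 1: ref 1 → HIT, frames=[1,-,-]
Step 2: ref 2 → FAULT, frames=[1,2,-]
Step 3: ref 5 → FAULT, frames=[1,2,5]
Step 4: ref 6 → FAULT (evict 1), frames=[6,2,5]
Step 5: ref 6 → HIT, frames=[6,2,5]
Step 6: ref 5 → HIT, frames=[6,2,5]
Step 7: ref 1 → FAULT (evict 2), frames=[6,1,5]
Step 8: ref 3 → FAULT (evict 5), frames=[6,1,3]
Step 9: ref 2 → FAULT (evict 6), frames=[2,1,3]
Step 10: ref 3 → HIT, frames=[2,1,3]
Step 11: ref 2 → HIT, frames=[2,1,3]
Step 12: ref 3 → HIT, frames=[2,1,3]
Total faults: 7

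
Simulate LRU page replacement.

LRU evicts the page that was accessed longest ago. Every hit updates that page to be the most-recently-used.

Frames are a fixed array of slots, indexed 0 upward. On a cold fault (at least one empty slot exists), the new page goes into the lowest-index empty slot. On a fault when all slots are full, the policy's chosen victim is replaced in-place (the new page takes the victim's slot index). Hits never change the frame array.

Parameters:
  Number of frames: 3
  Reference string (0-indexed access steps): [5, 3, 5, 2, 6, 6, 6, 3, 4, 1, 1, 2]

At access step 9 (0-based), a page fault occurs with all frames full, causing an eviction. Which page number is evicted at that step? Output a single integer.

Answer: 6

Derivation:
Step 0: ref 5 -> FAULT, frames=[5,-,-]
Step 1: ref 3 -> FAULT, frames=[5,3,-]
Step 2: ref 5 -> HIT, frames=[5,3,-]
Step 3: ref 2 -> FAULT, frames=[5,3,2]
Step 4: ref 6 -> FAULT, evict 3, frames=[5,6,2]
Step 5: ref 6 -> HIT, frames=[5,6,2]
Step 6: ref 6 -> HIT, frames=[5,6,2]
Step 7: ref 3 -> FAULT, evict 5, frames=[3,6,2]
Step 8: ref 4 -> FAULT, evict 2, frames=[3,6,4]
Step 9: ref 1 -> FAULT, evict 6, frames=[3,1,4]
At step 9: evicted page 6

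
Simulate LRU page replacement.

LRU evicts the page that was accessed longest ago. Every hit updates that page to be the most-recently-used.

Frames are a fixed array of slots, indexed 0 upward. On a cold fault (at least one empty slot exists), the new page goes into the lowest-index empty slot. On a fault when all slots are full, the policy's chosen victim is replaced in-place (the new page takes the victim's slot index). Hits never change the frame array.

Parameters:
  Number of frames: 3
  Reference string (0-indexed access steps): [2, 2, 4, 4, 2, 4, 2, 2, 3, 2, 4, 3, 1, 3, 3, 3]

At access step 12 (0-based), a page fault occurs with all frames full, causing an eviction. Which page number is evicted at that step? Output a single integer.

Answer: 2

Derivation:
Step 0: ref 2 -> FAULT, frames=[2,-,-]
Step 1: ref 2 -> HIT, frames=[2,-,-]
Step 2: ref 4 -> FAULT, frames=[2,4,-]
Step 3: ref 4 -> HIT, frames=[2,4,-]
Step 4: ref 2 -> HIT, frames=[2,4,-]
Step 5: ref 4 -> HIT, frames=[2,4,-]
Step 6: ref 2 -> HIT, frames=[2,4,-]
Step 7: ref 2 -> HIT, frames=[2,4,-]
Step 8: ref 3 -> FAULT, frames=[2,4,3]
Step 9: ref 2 -> HIT, frames=[2,4,3]
Step 10: ref 4 -> HIT, frames=[2,4,3]
Step 11: ref 3 -> HIT, frames=[2,4,3]
Step 12: ref 1 -> FAULT, evict 2, frames=[1,4,3]
At step 12: evicted page 2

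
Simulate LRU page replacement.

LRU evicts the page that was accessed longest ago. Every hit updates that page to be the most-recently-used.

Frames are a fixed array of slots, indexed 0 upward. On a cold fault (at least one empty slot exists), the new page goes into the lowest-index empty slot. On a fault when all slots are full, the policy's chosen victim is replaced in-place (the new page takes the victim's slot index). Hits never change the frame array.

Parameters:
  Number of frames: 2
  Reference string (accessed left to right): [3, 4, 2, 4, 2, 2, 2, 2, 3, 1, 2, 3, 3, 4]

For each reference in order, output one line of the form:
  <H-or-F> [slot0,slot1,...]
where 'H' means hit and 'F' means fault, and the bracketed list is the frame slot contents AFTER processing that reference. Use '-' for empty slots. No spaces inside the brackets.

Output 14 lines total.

F [3,-]
F [3,4]
F [2,4]
H [2,4]
H [2,4]
H [2,4]
H [2,4]
H [2,4]
F [2,3]
F [1,3]
F [1,2]
F [3,2]
H [3,2]
F [3,4]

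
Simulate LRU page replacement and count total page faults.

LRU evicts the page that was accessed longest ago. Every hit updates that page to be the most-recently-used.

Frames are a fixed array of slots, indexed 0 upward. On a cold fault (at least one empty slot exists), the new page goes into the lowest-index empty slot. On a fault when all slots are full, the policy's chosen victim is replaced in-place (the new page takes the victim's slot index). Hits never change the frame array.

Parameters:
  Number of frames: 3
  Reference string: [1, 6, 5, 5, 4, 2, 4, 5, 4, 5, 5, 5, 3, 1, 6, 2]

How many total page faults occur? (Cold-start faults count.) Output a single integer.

Step 0: ref 1 → FAULT, frames=[1,-,-]
Step 1: ref 6 → FAULT, frames=[1,6,-]
Step 2: ref 5 → FAULT, frames=[1,6,5]
Step 3: ref 5 → HIT, frames=[1,6,5]
Step 4: ref 4 → FAULT (evict 1), frames=[4,6,5]
Step 5: ref 2 → FAULT (evict 6), frames=[4,2,5]
Step 6: ref 4 → HIT, frames=[4,2,5]
Step 7: ref 5 → HIT, frames=[4,2,5]
Step 8: ref 4 → HIT, frames=[4,2,5]
Step 9: ref 5 → HIT, frames=[4,2,5]
Step 10: ref 5 → HIT, frames=[4,2,5]
Step 11: ref 5 → HIT, frames=[4,2,5]
Step 12: ref 3 → FAULT (evict 2), frames=[4,3,5]
Step 13: ref 1 → FAULT (evict 4), frames=[1,3,5]
Step 14: ref 6 → FAULT (evict 5), frames=[1,3,6]
Step 15: ref 2 → FAULT (evict 3), frames=[1,2,6]
Total faults: 9

Answer: 9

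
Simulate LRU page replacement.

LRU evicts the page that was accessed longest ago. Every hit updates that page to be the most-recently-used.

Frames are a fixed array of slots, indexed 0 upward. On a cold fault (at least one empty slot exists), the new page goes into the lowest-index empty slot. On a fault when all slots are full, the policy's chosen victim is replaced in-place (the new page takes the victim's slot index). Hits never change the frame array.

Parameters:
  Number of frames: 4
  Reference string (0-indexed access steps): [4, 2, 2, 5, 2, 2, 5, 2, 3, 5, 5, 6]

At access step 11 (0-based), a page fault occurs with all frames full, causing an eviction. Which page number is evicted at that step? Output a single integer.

Step 0: ref 4 -> FAULT, frames=[4,-,-,-]
Step 1: ref 2 -> FAULT, frames=[4,2,-,-]
Step 2: ref 2 -> HIT, frames=[4,2,-,-]
Step 3: ref 5 -> FAULT, frames=[4,2,5,-]
Step 4: ref 2 -> HIT, frames=[4,2,5,-]
Step 5: ref 2 -> HIT, frames=[4,2,5,-]
Step 6: ref 5 -> HIT, frames=[4,2,5,-]
Step 7: ref 2 -> HIT, frames=[4,2,5,-]
Step 8: ref 3 -> FAULT, frames=[4,2,5,3]
Step 9: ref 5 -> HIT, frames=[4,2,5,3]
Step 10: ref 5 -> HIT, frames=[4,2,5,3]
Step 11: ref 6 -> FAULT, evict 4, frames=[6,2,5,3]
At step 11: evicted page 4

Answer: 4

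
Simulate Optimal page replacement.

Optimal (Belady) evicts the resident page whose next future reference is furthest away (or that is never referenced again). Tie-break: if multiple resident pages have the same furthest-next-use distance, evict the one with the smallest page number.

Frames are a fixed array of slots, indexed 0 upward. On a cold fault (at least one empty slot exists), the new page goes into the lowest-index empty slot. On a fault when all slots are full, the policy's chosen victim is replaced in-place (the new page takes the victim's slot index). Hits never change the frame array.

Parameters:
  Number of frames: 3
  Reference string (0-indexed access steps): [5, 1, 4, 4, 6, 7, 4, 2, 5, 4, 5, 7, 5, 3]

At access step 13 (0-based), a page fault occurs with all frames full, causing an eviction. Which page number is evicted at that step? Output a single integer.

Step 0: ref 5 -> FAULT, frames=[5,-,-]
Step 1: ref 1 -> FAULT, frames=[5,1,-]
Step 2: ref 4 -> FAULT, frames=[5,1,4]
Step 3: ref 4 -> HIT, frames=[5,1,4]
Step 4: ref 6 -> FAULT, evict 1, frames=[5,6,4]
Step 5: ref 7 -> FAULT, evict 6, frames=[5,7,4]
Step 6: ref 4 -> HIT, frames=[5,7,4]
Step 7: ref 2 -> FAULT, evict 7, frames=[5,2,4]
Step 8: ref 5 -> HIT, frames=[5,2,4]
Step 9: ref 4 -> HIT, frames=[5,2,4]
Step 10: ref 5 -> HIT, frames=[5,2,4]
Step 11: ref 7 -> FAULT, evict 2, frames=[5,7,4]
Step 12: ref 5 -> HIT, frames=[5,7,4]
Step 13: ref 3 -> FAULT, evict 4, frames=[5,7,3]
At step 13: evicted page 4

Answer: 4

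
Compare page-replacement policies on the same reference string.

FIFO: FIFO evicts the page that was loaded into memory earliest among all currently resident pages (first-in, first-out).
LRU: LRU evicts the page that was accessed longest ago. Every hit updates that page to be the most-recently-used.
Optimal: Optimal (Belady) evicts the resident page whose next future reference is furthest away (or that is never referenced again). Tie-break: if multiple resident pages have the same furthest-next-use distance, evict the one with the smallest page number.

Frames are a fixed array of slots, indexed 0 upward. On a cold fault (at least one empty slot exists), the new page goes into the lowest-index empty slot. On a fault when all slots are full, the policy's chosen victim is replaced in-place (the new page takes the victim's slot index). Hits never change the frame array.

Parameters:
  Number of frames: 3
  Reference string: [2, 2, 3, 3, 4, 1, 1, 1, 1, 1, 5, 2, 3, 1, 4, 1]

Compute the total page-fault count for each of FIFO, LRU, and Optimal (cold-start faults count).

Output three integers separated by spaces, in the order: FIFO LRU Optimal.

Answer: 9 9 7

Derivation:
--- FIFO ---
  step 0: ref 2 -> FAULT, frames=[2,-,-] (faults so far: 1)
  step 1: ref 2 -> HIT, frames=[2,-,-] (faults so far: 1)
  step 2: ref 3 -> FAULT, frames=[2,3,-] (faults so far: 2)
  step 3: ref 3 -> HIT, frames=[2,3,-] (faults so far: 2)
  step 4: ref 4 -> FAULT, frames=[2,3,4] (faults so far: 3)
  step 5: ref 1 -> FAULT, evict 2, frames=[1,3,4] (faults so far: 4)
  step 6: ref 1 -> HIT, frames=[1,3,4] (faults so far: 4)
  step 7: ref 1 -> HIT, frames=[1,3,4] (faults so far: 4)
  step 8: ref 1 -> HIT, frames=[1,3,4] (faults so far: 4)
  step 9: ref 1 -> HIT, frames=[1,3,4] (faults so far: 4)
  step 10: ref 5 -> FAULT, evict 3, frames=[1,5,4] (faults so far: 5)
  step 11: ref 2 -> FAULT, evict 4, frames=[1,5,2] (faults so far: 6)
  step 12: ref 3 -> FAULT, evict 1, frames=[3,5,2] (faults so far: 7)
  step 13: ref 1 -> FAULT, evict 5, frames=[3,1,2] (faults so far: 8)
  step 14: ref 4 -> FAULT, evict 2, frames=[3,1,4] (faults so far: 9)
  step 15: ref 1 -> HIT, frames=[3,1,4] (faults so far: 9)
  FIFO total faults: 9
--- LRU ---
  step 0: ref 2 -> FAULT, frames=[2,-,-] (faults so far: 1)
  step 1: ref 2 -> HIT, frames=[2,-,-] (faults so far: 1)
  step 2: ref 3 -> FAULT, frames=[2,3,-] (faults so far: 2)
  step 3: ref 3 -> HIT, frames=[2,3,-] (faults so far: 2)
  step 4: ref 4 -> FAULT, frames=[2,3,4] (faults so far: 3)
  step 5: ref 1 -> FAULT, evict 2, frames=[1,3,4] (faults so far: 4)
  step 6: ref 1 -> HIT, frames=[1,3,4] (faults so far: 4)
  step 7: ref 1 -> HIT, frames=[1,3,4] (faults so far: 4)
  step 8: ref 1 -> HIT, frames=[1,3,4] (faults so far: 4)
  step 9: ref 1 -> HIT, frames=[1,3,4] (faults so far: 4)
  step 10: ref 5 -> FAULT, evict 3, frames=[1,5,4] (faults so far: 5)
  step 11: ref 2 -> FAULT, evict 4, frames=[1,5,2] (faults so far: 6)
  step 12: ref 3 -> FAULT, evict 1, frames=[3,5,2] (faults so far: 7)
  step 13: ref 1 -> FAULT, evict 5, frames=[3,1,2] (faults so far: 8)
  step 14: ref 4 -> FAULT, evict 2, frames=[3,1,4] (faults so far: 9)
  step 15: ref 1 -> HIT, frames=[3,1,4] (faults so far: 9)
  LRU total faults: 9
--- Optimal ---
  step 0: ref 2 -> FAULT, frames=[2,-,-] (faults so far: 1)
  step 1: ref 2 -> HIT, frames=[2,-,-] (faults so far: 1)
  step 2: ref 3 -> FAULT, frames=[2,3,-] (faults so far: 2)
  step 3: ref 3 -> HIT, frames=[2,3,-] (faults so far: 2)
  step 4: ref 4 -> FAULT, frames=[2,3,4] (faults so far: 3)
  step 5: ref 1 -> FAULT, evict 4, frames=[2,3,1] (faults so far: 4)
  step 6: ref 1 -> HIT, frames=[2,3,1] (faults so far: 4)
  step 7: ref 1 -> HIT, frames=[2,3,1] (faults so far: 4)
  step 8: ref 1 -> HIT, frames=[2,3,1] (faults so far: 4)
  step 9: ref 1 -> HIT, frames=[2,3,1] (faults so far: 4)
  step 10: ref 5 -> FAULT, evict 1, frames=[2,3,5] (faults so far: 5)
  step 11: ref 2 -> HIT, frames=[2,3,5] (faults so far: 5)
  step 12: ref 3 -> HIT, frames=[2,3,5] (faults so far: 5)
  step 13: ref 1 -> FAULT, evict 2, frames=[1,3,5] (faults so far: 6)
  step 14: ref 4 -> FAULT, evict 3, frames=[1,4,5] (faults so far: 7)
  step 15: ref 1 -> HIT, frames=[1,4,5] (faults so far: 7)
  Optimal total faults: 7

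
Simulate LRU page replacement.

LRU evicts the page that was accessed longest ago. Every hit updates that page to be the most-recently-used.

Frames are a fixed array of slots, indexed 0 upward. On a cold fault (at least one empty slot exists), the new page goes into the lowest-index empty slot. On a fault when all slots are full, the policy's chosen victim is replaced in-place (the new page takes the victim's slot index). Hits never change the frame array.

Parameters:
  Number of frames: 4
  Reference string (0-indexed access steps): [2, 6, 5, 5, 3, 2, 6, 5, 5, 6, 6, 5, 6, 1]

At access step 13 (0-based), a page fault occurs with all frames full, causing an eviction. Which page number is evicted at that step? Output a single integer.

Answer: 3

Derivation:
Step 0: ref 2 -> FAULT, frames=[2,-,-,-]
Step 1: ref 6 -> FAULT, frames=[2,6,-,-]
Step 2: ref 5 -> FAULT, frames=[2,6,5,-]
Step 3: ref 5 -> HIT, frames=[2,6,5,-]
Step 4: ref 3 -> FAULT, frames=[2,6,5,3]
Step 5: ref 2 -> HIT, frames=[2,6,5,3]
Step 6: ref 6 -> HIT, frames=[2,6,5,3]
Step 7: ref 5 -> HIT, frames=[2,6,5,3]
Step 8: ref 5 -> HIT, frames=[2,6,5,3]
Step 9: ref 6 -> HIT, frames=[2,6,5,3]
Step 10: ref 6 -> HIT, frames=[2,6,5,3]
Step 11: ref 5 -> HIT, frames=[2,6,5,3]
Step 12: ref 6 -> HIT, frames=[2,6,5,3]
Step 13: ref 1 -> FAULT, evict 3, frames=[2,6,5,1]
At step 13: evicted page 3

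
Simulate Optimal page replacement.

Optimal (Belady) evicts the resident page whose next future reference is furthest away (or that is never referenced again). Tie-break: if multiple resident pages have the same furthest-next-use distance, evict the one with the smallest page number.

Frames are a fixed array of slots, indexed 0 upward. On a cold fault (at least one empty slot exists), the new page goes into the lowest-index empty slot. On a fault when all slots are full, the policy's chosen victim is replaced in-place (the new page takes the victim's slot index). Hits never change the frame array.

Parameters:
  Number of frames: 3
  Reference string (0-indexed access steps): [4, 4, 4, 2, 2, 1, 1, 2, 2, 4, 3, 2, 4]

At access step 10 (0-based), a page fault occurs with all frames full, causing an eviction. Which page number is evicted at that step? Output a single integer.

Step 0: ref 4 -> FAULT, frames=[4,-,-]
Step 1: ref 4 -> HIT, frames=[4,-,-]
Step 2: ref 4 -> HIT, frames=[4,-,-]
Step 3: ref 2 -> FAULT, frames=[4,2,-]
Step 4: ref 2 -> HIT, frames=[4,2,-]
Step 5: ref 1 -> FAULT, frames=[4,2,1]
Step 6: ref 1 -> HIT, frames=[4,2,1]
Step 7: ref 2 -> HIT, frames=[4,2,1]
Step 8: ref 2 -> HIT, frames=[4,2,1]
Step 9: ref 4 -> HIT, frames=[4,2,1]
Step 10: ref 3 -> FAULT, evict 1, frames=[4,2,3]
At step 10: evicted page 1

Answer: 1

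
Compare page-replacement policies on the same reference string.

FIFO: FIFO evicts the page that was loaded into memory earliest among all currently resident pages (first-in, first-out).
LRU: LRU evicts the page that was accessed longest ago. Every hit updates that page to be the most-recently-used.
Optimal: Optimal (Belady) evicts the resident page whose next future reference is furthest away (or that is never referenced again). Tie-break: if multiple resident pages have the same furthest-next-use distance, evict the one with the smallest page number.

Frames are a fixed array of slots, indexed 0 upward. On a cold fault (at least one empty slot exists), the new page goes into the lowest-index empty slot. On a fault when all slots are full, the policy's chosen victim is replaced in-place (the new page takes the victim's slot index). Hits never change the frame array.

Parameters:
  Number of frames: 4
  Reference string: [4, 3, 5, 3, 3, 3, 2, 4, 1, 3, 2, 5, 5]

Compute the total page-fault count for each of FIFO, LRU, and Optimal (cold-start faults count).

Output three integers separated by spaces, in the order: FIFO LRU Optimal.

Answer: 5 6 5

Derivation:
--- FIFO ---
  step 0: ref 4 -> FAULT, frames=[4,-,-,-] (faults so far: 1)
  step 1: ref 3 -> FAULT, frames=[4,3,-,-] (faults so far: 2)
  step 2: ref 5 -> FAULT, frames=[4,3,5,-] (faults so far: 3)
  step 3: ref 3 -> HIT, frames=[4,3,5,-] (faults so far: 3)
  step 4: ref 3 -> HIT, frames=[4,3,5,-] (faults so far: 3)
  step 5: ref 3 -> HIT, frames=[4,3,5,-] (faults so far: 3)
  step 6: ref 2 -> FAULT, frames=[4,3,5,2] (faults so far: 4)
  step 7: ref 4 -> HIT, frames=[4,3,5,2] (faults so far: 4)
  step 8: ref 1 -> FAULT, evict 4, frames=[1,3,5,2] (faults so far: 5)
  step 9: ref 3 -> HIT, frames=[1,3,5,2] (faults so far: 5)
  step 10: ref 2 -> HIT, frames=[1,3,5,2] (faults so far: 5)
  step 11: ref 5 -> HIT, frames=[1,3,5,2] (faults so far: 5)
  step 12: ref 5 -> HIT, frames=[1,3,5,2] (faults so far: 5)
  FIFO total faults: 5
--- LRU ---
  step 0: ref 4 -> FAULT, frames=[4,-,-,-] (faults so far: 1)
  step 1: ref 3 -> FAULT, frames=[4,3,-,-] (faults so far: 2)
  step 2: ref 5 -> FAULT, frames=[4,3,5,-] (faults so far: 3)
  step 3: ref 3 -> HIT, frames=[4,3,5,-] (faults so far: 3)
  step 4: ref 3 -> HIT, frames=[4,3,5,-] (faults so far: 3)
  step 5: ref 3 -> HIT, frames=[4,3,5,-] (faults so far: 3)
  step 6: ref 2 -> FAULT, frames=[4,3,5,2] (faults so far: 4)
  step 7: ref 4 -> HIT, frames=[4,3,5,2] (faults so far: 4)
  step 8: ref 1 -> FAULT, evict 5, frames=[4,3,1,2] (faults so far: 5)
  step 9: ref 3 -> HIT, frames=[4,3,1,2] (faults so far: 5)
  step 10: ref 2 -> HIT, frames=[4,3,1,2] (faults so far: 5)
  step 11: ref 5 -> FAULT, evict 4, frames=[5,3,1,2] (faults so far: 6)
  step 12: ref 5 -> HIT, frames=[5,3,1,2] (faults so far: 6)
  LRU total faults: 6
--- Optimal ---
  step 0: ref 4 -> FAULT, frames=[4,-,-,-] (faults so far: 1)
  step 1: ref 3 -> FAULT, frames=[4,3,-,-] (faults so far: 2)
  step 2: ref 5 -> FAULT, frames=[4,3,5,-] (faults so far: 3)
  step 3: ref 3 -> HIT, frames=[4,3,5,-] (faults so far: 3)
  step 4: ref 3 -> HIT, frames=[4,3,5,-] (faults so far: 3)
  step 5: ref 3 -> HIT, frames=[4,3,5,-] (faults so far: 3)
  step 6: ref 2 -> FAULT, frames=[4,3,5,2] (faults so far: 4)
  step 7: ref 4 -> HIT, frames=[4,3,5,2] (faults so far: 4)
  step 8: ref 1 -> FAULT, evict 4, frames=[1,3,5,2] (faults so far: 5)
  step 9: ref 3 -> HIT, frames=[1,3,5,2] (faults so far: 5)
  step 10: ref 2 -> HIT, frames=[1,3,5,2] (faults so far: 5)
  step 11: ref 5 -> HIT, frames=[1,3,5,2] (faults so far: 5)
  step 12: ref 5 -> HIT, frames=[1,3,5,2] (faults so far: 5)
  Optimal total faults: 5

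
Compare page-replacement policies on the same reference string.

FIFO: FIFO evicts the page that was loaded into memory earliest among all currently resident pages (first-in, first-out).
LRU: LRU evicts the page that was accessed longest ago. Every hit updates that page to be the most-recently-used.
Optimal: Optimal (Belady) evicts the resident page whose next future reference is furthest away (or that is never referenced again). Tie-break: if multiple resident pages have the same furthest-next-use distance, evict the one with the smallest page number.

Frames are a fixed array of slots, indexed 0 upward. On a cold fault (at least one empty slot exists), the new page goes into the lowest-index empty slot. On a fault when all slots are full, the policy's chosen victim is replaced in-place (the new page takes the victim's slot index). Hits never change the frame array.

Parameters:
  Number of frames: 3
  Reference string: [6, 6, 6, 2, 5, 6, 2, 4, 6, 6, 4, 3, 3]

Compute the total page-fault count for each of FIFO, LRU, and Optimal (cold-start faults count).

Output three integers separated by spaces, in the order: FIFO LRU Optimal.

Answer: 6 5 5

Derivation:
--- FIFO ---
  step 0: ref 6 -> FAULT, frames=[6,-,-] (faults so far: 1)
  step 1: ref 6 -> HIT, frames=[6,-,-] (faults so far: 1)
  step 2: ref 6 -> HIT, frames=[6,-,-] (faults so far: 1)
  step 3: ref 2 -> FAULT, frames=[6,2,-] (faults so far: 2)
  step 4: ref 5 -> FAULT, frames=[6,2,5] (faults so far: 3)
  step 5: ref 6 -> HIT, frames=[6,2,5] (faults so far: 3)
  step 6: ref 2 -> HIT, frames=[6,2,5] (faults so far: 3)
  step 7: ref 4 -> FAULT, evict 6, frames=[4,2,5] (faults so far: 4)
  step 8: ref 6 -> FAULT, evict 2, frames=[4,6,5] (faults so far: 5)
  step 9: ref 6 -> HIT, frames=[4,6,5] (faults so far: 5)
  step 10: ref 4 -> HIT, frames=[4,6,5] (faults so far: 5)
  step 11: ref 3 -> FAULT, evict 5, frames=[4,6,3] (faults so far: 6)
  step 12: ref 3 -> HIT, frames=[4,6,3] (faults so far: 6)
  FIFO total faults: 6
--- LRU ---
  step 0: ref 6 -> FAULT, frames=[6,-,-] (faults so far: 1)
  step 1: ref 6 -> HIT, frames=[6,-,-] (faults so far: 1)
  step 2: ref 6 -> HIT, frames=[6,-,-] (faults so far: 1)
  step 3: ref 2 -> FAULT, frames=[6,2,-] (faults so far: 2)
  step 4: ref 5 -> FAULT, frames=[6,2,5] (faults so far: 3)
  step 5: ref 6 -> HIT, frames=[6,2,5] (faults so far: 3)
  step 6: ref 2 -> HIT, frames=[6,2,5] (faults so far: 3)
  step 7: ref 4 -> FAULT, evict 5, frames=[6,2,4] (faults so far: 4)
  step 8: ref 6 -> HIT, frames=[6,2,4] (faults so far: 4)
  step 9: ref 6 -> HIT, frames=[6,2,4] (faults so far: 4)
  step 10: ref 4 -> HIT, frames=[6,2,4] (faults so far: 4)
  step 11: ref 3 -> FAULT, evict 2, frames=[6,3,4] (faults so far: 5)
  step 12: ref 3 -> HIT, frames=[6,3,4] (faults so far: 5)
  LRU total faults: 5
--- Optimal ---
  step 0: ref 6 -> FAULT, frames=[6,-,-] (faults so far: 1)
  step 1: ref 6 -> HIT, frames=[6,-,-] (faults so far: 1)
  step 2: ref 6 -> HIT, frames=[6,-,-] (faults so far: 1)
  step 3: ref 2 -> FAULT, frames=[6,2,-] (faults so far: 2)
  step 4: ref 5 -> FAULT, frames=[6,2,5] (faults so far: 3)
  step 5: ref 6 -> HIT, frames=[6,2,5] (faults so far: 3)
  step 6: ref 2 -> HIT, frames=[6,2,5] (faults so far: 3)
  step 7: ref 4 -> FAULT, evict 2, frames=[6,4,5] (faults so far: 4)
  step 8: ref 6 -> HIT, frames=[6,4,5] (faults so far: 4)
  step 9: ref 6 -> HIT, frames=[6,4,5] (faults so far: 4)
  step 10: ref 4 -> HIT, frames=[6,4,5] (faults so far: 4)
  step 11: ref 3 -> FAULT, evict 4, frames=[6,3,5] (faults so far: 5)
  step 12: ref 3 -> HIT, frames=[6,3,5] (faults so far: 5)
  Optimal total faults: 5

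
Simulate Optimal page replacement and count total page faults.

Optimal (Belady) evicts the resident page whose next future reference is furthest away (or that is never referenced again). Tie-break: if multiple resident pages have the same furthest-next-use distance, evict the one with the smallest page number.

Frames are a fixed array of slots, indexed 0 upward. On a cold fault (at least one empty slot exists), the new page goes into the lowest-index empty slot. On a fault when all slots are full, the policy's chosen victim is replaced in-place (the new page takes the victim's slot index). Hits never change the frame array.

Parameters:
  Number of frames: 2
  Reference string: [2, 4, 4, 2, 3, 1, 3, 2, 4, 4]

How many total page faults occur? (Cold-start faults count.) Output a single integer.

Step 0: ref 2 → FAULT, frames=[2,-]
Step 1: ref 4 → FAULT, frames=[2,4]
Step 2: ref 4 → HIT, frames=[2,4]
Step 3: ref 2 → HIT, frames=[2,4]
Step 4: ref 3 → FAULT (evict 4), frames=[2,3]
Step 5: ref 1 → FAULT (evict 2), frames=[1,3]
Step 6: ref 3 → HIT, frames=[1,3]
Step 7: ref 2 → FAULT (evict 1), frames=[2,3]
Step 8: ref 4 → FAULT (evict 2), frames=[4,3]
Step 9: ref 4 → HIT, frames=[4,3]
Total faults: 6

Answer: 6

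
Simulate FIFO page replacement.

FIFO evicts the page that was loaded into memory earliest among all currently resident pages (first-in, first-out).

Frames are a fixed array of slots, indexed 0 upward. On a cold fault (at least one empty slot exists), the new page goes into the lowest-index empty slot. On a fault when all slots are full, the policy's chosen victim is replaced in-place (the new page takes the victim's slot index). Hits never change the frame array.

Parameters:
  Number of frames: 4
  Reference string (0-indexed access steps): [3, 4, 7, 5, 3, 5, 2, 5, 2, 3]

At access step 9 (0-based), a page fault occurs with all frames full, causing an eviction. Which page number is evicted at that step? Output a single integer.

Step 0: ref 3 -> FAULT, frames=[3,-,-,-]
Step 1: ref 4 -> FAULT, frames=[3,4,-,-]
Step 2: ref 7 -> FAULT, frames=[3,4,7,-]
Step 3: ref 5 -> FAULT, frames=[3,4,7,5]
Step 4: ref 3 -> HIT, frames=[3,4,7,5]
Step 5: ref 5 -> HIT, frames=[3,4,7,5]
Step 6: ref 2 -> FAULT, evict 3, frames=[2,4,7,5]
Step 7: ref 5 -> HIT, frames=[2,4,7,5]
Step 8: ref 2 -> HIT, frames=[2,4,7,5]
Step 9: ref 3 -> FAULT, evict 4, frames=[2,3,7,5]
At step 9: evicted page 4

Answer: 4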